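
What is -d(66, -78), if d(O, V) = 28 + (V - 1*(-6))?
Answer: 44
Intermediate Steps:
d(O, V) = 34 + V (d(O, V) = 28 + (V + 6) = 28 + (6 + V) = 34 + V)
-d(66, -78) = -(34 - 78) = -1*(-44) = 44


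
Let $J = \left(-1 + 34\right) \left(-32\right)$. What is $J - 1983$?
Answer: $-3039$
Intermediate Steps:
$J = -1056$ ($J = 33 \left(-32\right) = -1056$)
$J - 1983 = -1056 - 1983 = -3039$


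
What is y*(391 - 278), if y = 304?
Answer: 34352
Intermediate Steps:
y*(391 - 278) = 304*(391 - 278) = 304*113 = 34352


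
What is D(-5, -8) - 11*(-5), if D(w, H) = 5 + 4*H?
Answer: 28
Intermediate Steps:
D(-5, -8) - 11*(-5) = (5 + 4*(-8)) - 11*(-5) = (5 - 32) + 55 = -27 + 55 = 28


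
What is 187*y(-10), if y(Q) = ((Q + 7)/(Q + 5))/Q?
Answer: -561/50 ≈ -11.220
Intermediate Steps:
y(Q) = (7 + Q)/(Q*(5 + Q)) (y(Q) = ((7 + Q)/(5 + Q))/Q = (7 + Q)/(Q*(5 + Q)))
187*y(-10) = 187*((7 - 10)/((-10)*(5 - 10))) = 187*(-1/10*(-3)/(-5)) = 187*(-1/10*(-1/5)*(-3)) = 187*(-3/50) = -561/50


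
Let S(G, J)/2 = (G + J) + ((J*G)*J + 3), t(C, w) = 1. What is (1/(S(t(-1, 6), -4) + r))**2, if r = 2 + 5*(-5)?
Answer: 1/81 ≈ 0.012346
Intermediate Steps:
S(G, J) = 6 + 2*G + 2*J + 2*G*J**2 (S(G, J) = 2*((G + J) + ((J*G)*J + 3)) = 2*((G + J) + ((G*J)*J + 3)) = 2*((G + J) + (G*J**2 + 3)) = 2*((G + J) + (3 + G*J**2)) = 2*(3 + G + J + G*J**2) = 6 + 2*G + 2*J + 2*G*J**2)
r = -23 (r = 2 - 25 = -23)
(1/(S(t(-1, 6), -4) + r))**2 = (1/((6 + 2*1 + 2*(-4) + 2*1*(-4)**2) - 23))**2 = (1/((6 + 2 - 8 + 2*1*16) - 23))**2 = (1/((6 + 2 - 8 + 32) - 23))**2 = (1/(32 - 23))**2 = (1/9)**2 = 1/81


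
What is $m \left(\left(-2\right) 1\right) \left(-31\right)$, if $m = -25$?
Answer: $-1550$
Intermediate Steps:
$m \left(\left(-2\right) 1\right) \left(-31\right) = - 25 \left(\left(-2\right) 1\right) \left(-31\right) = \left(-25\right) \left(-2\right) \left(-31\right) = 50 \left(-31\right) = -1550$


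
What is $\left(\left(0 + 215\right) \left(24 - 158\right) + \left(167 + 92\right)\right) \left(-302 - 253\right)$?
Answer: $15845805$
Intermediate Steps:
$\left(\left(0 + 215\right) \left(24 - 158\right) + \left(167 + 92\right)\right) \left(-302 - 253\right) = \left(215 \left(-134\right) + 259\right) \left(-555\right) = \left(-28810 + 259\right) \left(-555\right) = \left(-28551\right) \left(-555\right) = 15845805$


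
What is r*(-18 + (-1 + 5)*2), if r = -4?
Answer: 40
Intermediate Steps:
r*(-18 + (-1 + 5)*2) = -4*(-18 + (-1 + 5)*2) = -4*(-18 + 4*2) = -4*(-18 + 8) = -4*(-10) = 40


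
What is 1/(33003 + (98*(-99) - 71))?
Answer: 1/23230 ≈ 4.3048e-5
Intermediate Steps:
1/(33003 + (98*(-99) - 71)) = 1/(33003 + (-9702 - 71)) = 1/(33003 - 9773) = 1/23230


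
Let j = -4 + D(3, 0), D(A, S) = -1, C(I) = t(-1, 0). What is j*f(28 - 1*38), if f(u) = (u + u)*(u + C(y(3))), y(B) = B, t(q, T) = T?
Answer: -1000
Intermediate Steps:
C(I) = 0
f(u) = 2*u**2 (f(u) = (u + u)*(u + 0) = (2*u)*u = 2*u**2)
j = -5 (j = -4 - 1 = -5)
j*f(28 - 1*38) = -10*(28 - 1*38)**2 = -10*(28 - 38)**2 = -10*(-10)**2 = -10*100 = -5*200 = -1000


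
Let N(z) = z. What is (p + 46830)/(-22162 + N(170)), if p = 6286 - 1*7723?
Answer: -45393/21992 ≈ -2.0641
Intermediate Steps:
p = -1437 (p = 6286 - 7723 = -1437)
(p + 46830)/(-22162 + N(170)) = (-1437 + 46830)/(-22162 + 170) = 45393/(-21992) = 45393*(-1/21992) = -45393/21992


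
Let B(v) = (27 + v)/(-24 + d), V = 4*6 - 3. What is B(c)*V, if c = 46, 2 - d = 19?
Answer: -1533/41 ≈ -37.390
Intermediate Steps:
d = -17 (d = 2 - 1*19 = 2 - 19 = -17)
V = 21 (V = 24 - 3 = 21)
B(v) = -27/41 - v/41 (B(v) = (27 + v)/(-24 - 17) = (27 + v)/(-41) = (27 + v)*(-1/41) = -27/41 - v/41)
B(c)*V = (-27/41 - 1/41*46)*21 = (-27/41 - 46/41)*21 = -73/41*21 = -1533/41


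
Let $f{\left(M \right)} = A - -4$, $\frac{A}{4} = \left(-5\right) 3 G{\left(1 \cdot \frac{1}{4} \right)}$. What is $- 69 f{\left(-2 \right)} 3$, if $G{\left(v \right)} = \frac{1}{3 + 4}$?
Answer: $\frac{6624}{7} \approx 946.29$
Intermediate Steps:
$G{\left(v \right)} = \frac{1}{7}$
$A = - \frac{60}{7}$ ($A = 4 \left(-5\right) 3 \cdot \frac{1}{7} = 4 \left(\left(-15\right) \frac{1}{7}\right) = 4 \left(- \frac{15}{7}\right) = - \frac{60}{7} \approx -8.5714$)
$f{\left(M \right)} = - \frac{32}{7}$ ($f{\left(M \right)} = - \frac{60}{7} - -4 = - \frac{60}{7} + 4 = - \frac{32}{7}$)
$- 69 f{\left(-2 \right)} 3 = - 69 \left(\left(- \frac{32}{7}\right) 3\right) = \left(-69\right) \left(- \frac{96}{7}\right) = \frac{6624}{7}$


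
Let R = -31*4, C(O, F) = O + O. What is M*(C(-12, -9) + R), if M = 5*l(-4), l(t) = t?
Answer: 2960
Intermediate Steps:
C(O, F) = 2*O
R = -124
M = -20 (M = 5*(-4) = -20)
M*(C(-12, -9) + R) = -20*(2*(-12) - 124) = -20*(-24 - 124) = -20*(-148) = 2960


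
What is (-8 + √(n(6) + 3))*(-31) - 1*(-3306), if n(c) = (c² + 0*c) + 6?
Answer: 3554 - 93*√5 ≈ 3346.0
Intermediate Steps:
n(c) = 6 + c² (n(c) = (c² + 0) + 6 = c² + 6 = 6 + c²)
(-8 + √(n(6) + 3))*(-31) - 1*(-3306) = (-8 + √((6 + 6²) + 3))*(-31) - 1*(-3306) = (-8 + √((6 + 36) + 3))*(-31) + 3306 = (-8 + √(42 + 3))*(-31) + 3306 = (-8 + √45)*(-31) + 3306 = (-8 + 3*√5)*(-31) + 3306 = (248 - 93*√5) + 3306 = 3554 - 93*√5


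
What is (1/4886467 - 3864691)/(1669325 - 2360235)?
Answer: 9442342518348/1688054457485 ≈ 5.5936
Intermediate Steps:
(1/4886467 - 3864691)/(1669325 - 2360235) = (1/4886467 - 3864691)/(-690910) = -18884685036696/4886467*(-1/690910) = 9442342518348/1688054457485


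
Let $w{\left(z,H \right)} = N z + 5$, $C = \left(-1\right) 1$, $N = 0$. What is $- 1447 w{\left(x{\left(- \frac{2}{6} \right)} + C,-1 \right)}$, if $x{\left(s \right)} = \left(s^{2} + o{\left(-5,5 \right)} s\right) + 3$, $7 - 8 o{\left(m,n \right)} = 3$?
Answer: $-7235$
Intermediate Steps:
$o{\left(m,n \right)} = \frac{1}{2}$ ($o{\left(m,n \right)} = \frac{7}{8} - \frac{3}{8} = \frac{1}{2}$)
$x{\left(s \right)} = 3 + s^{2} + \frac{s}{2}$ ($x{\left(s \right)} = \left(s^{2} + \frac{s}{2}\right) + 3 = 3 + s^{2} + \frac{s}{2}$)
$C = -1$
$w{\left(z,H \right)} = 5$ ($w{\left(z,H \right)} = 0 z + 5 = 0 + 5 = 5$)
$- 1447 w{\left(x{\left(- \frac{2}{6} \right)} + C,-1 \right)} = \left(-1447\right) 5 = -7235$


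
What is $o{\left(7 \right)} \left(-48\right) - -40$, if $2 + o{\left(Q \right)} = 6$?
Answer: $-152$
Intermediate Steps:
$o{\left(Q \right)} = 4$ ($o{\left(Q \right)} = -2 + 6 = 4$)
$o{\left(7 \right)} \left(-48\right) - -40 = 4 \left(-48\right) - -40 = -192 + 40 = -152$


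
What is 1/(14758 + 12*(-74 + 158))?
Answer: 1/15766 ≈ 6.3428e-5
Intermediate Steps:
1/(14758 + 12*(-74 + 158)) = 1/(14758 + 12*84) = 1/(14758 + 1008) = 1/15766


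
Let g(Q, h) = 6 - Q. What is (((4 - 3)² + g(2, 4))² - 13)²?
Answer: 144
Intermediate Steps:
(((4 - 3)² + g(2, 4))² - 13)² = (((4 - 3)² + (6 - 1*2))² - 13)² = ((1² + (6 - 2))² - 13)² = ((1 + 4)² - 13)² = (5² - 13)² = (25 - 13)² = 12² = 144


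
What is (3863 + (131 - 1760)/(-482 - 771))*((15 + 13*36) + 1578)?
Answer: 9979296048/1253 ≈ 7.9643e+6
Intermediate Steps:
(3863 + (131 - 1760)/(-482 - 771))*((15 + 13*36) + 1578) = (3863 - 1629/(-1253))*((15 + 468) + 1578) = (3863 - 1629*(-1/1253))*(483 + 1578) = (3863 + 1629/1253)*2061 = (4841968/1253)*2061 = 9979296048/1253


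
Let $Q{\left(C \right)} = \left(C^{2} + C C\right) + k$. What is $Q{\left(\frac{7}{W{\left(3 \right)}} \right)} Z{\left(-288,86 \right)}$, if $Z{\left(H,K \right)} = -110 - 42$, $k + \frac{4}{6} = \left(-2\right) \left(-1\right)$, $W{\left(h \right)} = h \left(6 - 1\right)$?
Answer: $- \frac{60496}{225} \approx -268.87$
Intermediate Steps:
$W{\left(h \right)} = 5 h$ ($W{\left(h \right)} = h 5 = 5 h$)
$k = \frac{4}{3}$ ($k = - \frac{2}{3} - -2 = - \frac{2}{3} + 2 = \frac{4}{3} \approx 1.3333$)
$Z{\left(H,K \right)} = -152$
$Q{\left(C \right)} = \frac{4}{3} + 2 C^{2}$ ($Q{\left(C \right)} = \left(C^{2} + C C\right) + \frac{4}{3} = \left(C^{2} + C^{2}\right) + \frac{4}{3} = 2 C^{2} + \frac{4}{3} = \frac{4}{3} + 2 C^{2}$)
$Q{\left(\frac{7}{W{\left(3 \right)}} \right)} Z{\left(-288,86 \right)} = \left(\frac{4}{3} + 2 \left(\frac{7}{5 \cdot 3}\right)^{2}\right) \left(-152\right) = \left(\frac{4}{3} + 2 \left(\frac{7}{15}\right)^{2}\right) \left(-152\right) = \left(\frac{4}{3} + 2 \cdot \frac{49}{225}\right) \left(-152\right) = \left(\frac{4}{3} + \frac{98}{225}\right) \left(-152\right) = \frac{398}{225} \left(-152\right) = - \frac{60496}{225}$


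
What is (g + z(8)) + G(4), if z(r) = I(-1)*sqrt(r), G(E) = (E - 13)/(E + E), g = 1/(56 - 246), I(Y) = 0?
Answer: -859/760 ≈ -1.1303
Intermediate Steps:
g = -1/190 (g = 1/(-190) = -1/190 ≈ -0.0052632)
G(E) = (-13 + E)/(2*E) (G(E) = (-13 + E)/((2*E)) = (-13 + E)*(1/(2*E)) = (-13 + E)/(2*E))
z(r) = 0 (z(r) = 0*sqrt(r) = 0)
(g + z(8)) + G(4) = (-1/190 + 0) + (1/2)*(-13 + 4)/4 = -1/190 + (1/2)*(1/4)*(-9) = -1/190 - 9/8 = -859/760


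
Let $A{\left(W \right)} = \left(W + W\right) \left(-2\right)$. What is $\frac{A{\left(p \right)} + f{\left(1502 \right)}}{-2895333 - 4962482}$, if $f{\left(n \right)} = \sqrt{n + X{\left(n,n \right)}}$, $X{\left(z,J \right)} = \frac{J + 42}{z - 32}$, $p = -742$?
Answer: $- \frac{424}{1122545} - \frac{\sqrt{16571130}}{825070575} \approx -0.00038265$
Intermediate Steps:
$X{\left(z,J \right)} = \frac{42 + J}{-32 + z}$
$f{\left(n \right)} = \sqrt{n + \frac{42 + n}{-32 + n}}$
$A{\left(W \right)} = - 4 W$ ($A{\left(W \right)} = 2 W \left(-2\right) = - 4 W$)
$\frac{A{\left(p \right)} + f{\left(1502 \right)}}{-2895333 - 4962482} = \frac{\left(-4\right) \left(-742\right) + \sqrt{\frac{42 + 1502 + 1502 \left(-32 + 1502\right)}{-32 + 1502}}}{-2895333 - 4962482} = \frac{2968 + \sqrt{\frac{42 + 1502 + 1502 \cdot 1470}{1470}}}{-7857815} = \left(2968 + \sqrt{\frac{42 + 1502 + 2207940}{1470}}\right) \left(- \frac{1}{7857815}\right) = \left(2968 + \sqrt{\frac{1}{1470} \cdot 2209484}\right) \left(- \frac{1}{7857815}\right) = \left(2968 + \sqrt{\frac{1104742}{735}}\right) \left(- \frac{1}{7857815}\right) = \left(2968 + \frac{\sqrt{16571130}}{105}\right) \left(- \frac{1}{7857815}\right) = - \frac{424}{1122545} - \frac{\sqrt{16571130}}{825070575}$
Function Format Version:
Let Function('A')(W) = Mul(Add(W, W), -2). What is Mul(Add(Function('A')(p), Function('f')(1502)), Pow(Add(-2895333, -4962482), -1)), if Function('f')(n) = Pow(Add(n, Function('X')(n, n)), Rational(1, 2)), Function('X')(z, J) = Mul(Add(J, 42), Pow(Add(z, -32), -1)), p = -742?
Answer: Add(Rational(-424, 1122545), Mul(Rational(-1, 825070575), Pow(16571130, Rational(1, 2)))) ≈ -0.00038265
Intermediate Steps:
Function('X')(z, J) = Mul(Pow(Add(-32, z), -1), Add(42, J)) (Function('X')(z, J) = Mul(Add(42, J), Pow(Add(-32, z), -1)) = Mul(Pow(Add(-32, z), -1), Add(42, J)))
Function('f')(n) = Pow(Add(n, Mul(Pow(Add(-32, n), -1), Add(42, n))), Rational(1, 2))
Function('A')(W) = Mul(-4, W) (Function('A')(W) = Mul(Mul(2, W), -2) = Mul(-4, W))
Mul(Add(Function('A')(p), Function('f')(1502)), Pow(Add(-2895333, -4962482), -1)) = Mul(Add(Mul(-4, -742), Pow(Mul(Pow(Add(-32, 1502), -1), Add(42, 1502, Mul(1502, Add(-32, 1502)))), Rational(1, 2))), Pow(Add(-2895333, -4962482), -1)) = Mul(Add(2968, Pow(Mul(Pow(1470, -1), Add(42, 1502, Mul(1502, 1470))), Rational(1, 2))), Pow(-7857815, -1)) = Mul(Add(2968, Pow(Mul(Rational(1, 1470), Add(42, 1502, 2207940)), Rational(1, 2))), Rational(-1, 7857815)) = Mul(Add(2968, Pow(Mul(Rational(1, 1470), 2209484), Rational(1, 2))), Rational(-1, 7857815)) = Mul(Add(2968, Pow(Rational(1104742, 735), Rational(1, 2))), Rational(-1, 7857815)) = Mul(Add(2968, Mul(Rational(1, 105), Pow(16571130, Rational(1, 2)))), Rational(-1, 7857815)) = Add(Rational(-424, 1122545), Mul(Rational(-1, 825070575), Pow(16571130, Rational(1, 2))))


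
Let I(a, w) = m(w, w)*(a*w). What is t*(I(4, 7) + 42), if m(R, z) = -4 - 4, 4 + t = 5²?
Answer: -3822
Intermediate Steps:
t = 21 (t = -4 + 5² = -4 + 25 = 21)
m(R, z) = -8
I(a, w) = -8*a*w
t*(I(4, 7) + 42) = 21*(-8*4*7 + 42) = 21*(-224 + 42) = 21*(-182) = -3822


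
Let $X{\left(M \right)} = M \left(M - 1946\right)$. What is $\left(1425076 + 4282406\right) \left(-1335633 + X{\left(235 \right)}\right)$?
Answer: $-9917994206076$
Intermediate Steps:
$X{\left(M \right)} = M \left(-1946 + M\right)$
$\left(1425076 + 4282406\right) \left(-1335633 + X{\left(235 \right)}\right) = \left(1425076 + 4282406\right) \left(-1335633 + 235 \left(-1946 + 235\right)\right) = 5707482 \left(-1335633 + 235 \left(-1711\right)\right) = 5707482 \left(-1335633 - 402085\right) = 5707482 \left(-1737718\right) = -9917994206076$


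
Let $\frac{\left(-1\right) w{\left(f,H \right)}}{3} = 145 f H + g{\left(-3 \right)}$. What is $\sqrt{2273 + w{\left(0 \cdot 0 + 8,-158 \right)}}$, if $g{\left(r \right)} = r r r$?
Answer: $\sqrt{552194} \approx 743.1$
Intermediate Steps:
$g{\left(r \right)} = r^{3}$ ($g{\left(r \right)} = r^{2} r = r^{3}$)
$w{\left(f,H \right)} = 81 - 435 H f$ ($w{\left(f,H \right)} = - 3 \left(145 f H + \left(-3\right)^{3}\right) = - 3 \left(145 H f - 27\right) = - 3 \left(-27 + 145 H f\right) = 81 - 435 H f$)
$\sqrt{2273 + w{\left(0 \cdot 0 + 8,-158 \right)}} = \sqrt{2273 - \left(-81 - 68730 \left(0 \cdot 0 + 8\right)\right)} = \sqrt{2273 - \left(-81 - 68730 \left(0 + 8\right)\right)} = \sqrt{2273 - \left(-81 - 549840\right)} = \sqrt{2273 + \left(81 + 549840\right)} = \sqrt{2273 + 549921} = \sqrt{552194}$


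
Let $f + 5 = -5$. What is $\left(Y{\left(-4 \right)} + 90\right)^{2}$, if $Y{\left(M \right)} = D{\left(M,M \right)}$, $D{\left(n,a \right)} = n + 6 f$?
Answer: $676$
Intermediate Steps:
$f = -10$ ($f = -5 - 5 = -10$)
$D{\left(n,a \right)} = -60 + n$ ($D{\left(n,a \right)} = n + 6 \left(-10\right) = n - 60 = -60 + n$)
$Y{\left(M \right)} = -60 + M$
$\left(Y{\left(-4 \right)} + 90\right)^{2} = \left(\left(-60 - 4\right) + 90\right)^{2} = \left(-64 + 90\right)^{2} = 26^{2} = 676$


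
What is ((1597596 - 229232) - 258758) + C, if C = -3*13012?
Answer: 1070570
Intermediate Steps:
C = -39036
((1597596 - 229232) - 258758) + C = ((1597596 - 229232) - 258758) - 39036 = (1368364 - 258758) - 39036 = 1109606 - 39036 = 1070570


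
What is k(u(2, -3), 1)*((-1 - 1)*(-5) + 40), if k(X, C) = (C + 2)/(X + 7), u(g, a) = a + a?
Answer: 150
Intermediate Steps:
u(g, a) = 2*a
k(X, C) = (2 + C)/(7 + X)
k(u(2, -3), 1)*((-1 - 1)*(-5) + 40) = ((2 + 1)/(7 + 2*(-3)))*((-1 - 1)*(-5) + 40) = (3/(7 - 6))*(-2*(-5) + 40) = (3/1)*(10 + 40) = (1*3)*50 = 3*50 = 150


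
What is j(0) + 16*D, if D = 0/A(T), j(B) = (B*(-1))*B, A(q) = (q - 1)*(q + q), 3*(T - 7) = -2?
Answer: 0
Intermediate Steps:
T = 19/3 (T = 7 + (⅓)*(-2) = 7 - ⅔ = 19/3 ≈ 6.3333)
A(q) = 2*q*(-1 + q) (A(q) = (-1 + q)*(2*q) = 2*q*(-1 + q))
j(B) = -B² (j(B) = (-B)*B = -B²)
D = 0 (D = 0/((2*(19/3)*(-1 + 19/3))) = 0/((2*(19/3)*(16/3))) = 0/(608/9) = 0*(9/608) = 0)
j(0) + 16*D = -1*0² + 16*0 = -1*0 + 0 = 0 + 0 = 0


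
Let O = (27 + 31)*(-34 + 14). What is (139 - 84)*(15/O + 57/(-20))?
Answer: -36531/232 ≈ -157.46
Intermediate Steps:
O = -1160 (O = 58*(-20) = -1160)
(139 - 84)*(15/O + 57/(-20)) = (139 - 84)*(15/(-1160) + 57/(-20)) = 55*(15*(-1/1160) + 57*(-1/20)) = 55*(-3/232 - 57/20) = 55*(-3321/1160) = -36531/232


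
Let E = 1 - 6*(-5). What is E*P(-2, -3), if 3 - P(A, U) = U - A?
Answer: 124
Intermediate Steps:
P(A, U) = 3 + A - U (P(A, U) = 3 - (U - A) = 3 + (A - U) = 3 + A - U)
E = 31 (E = 1 + 30 = 31)
E*P(-2, -3) = 31*(3 - 2 - 1*(-3)) = 31*(3 - 2 + 3) = 31*4 = 124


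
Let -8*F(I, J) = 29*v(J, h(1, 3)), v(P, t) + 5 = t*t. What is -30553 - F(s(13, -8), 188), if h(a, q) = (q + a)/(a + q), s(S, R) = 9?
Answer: -61135/2 ≈ -30568.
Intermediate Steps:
h(a, q) = 1 (h(a, q) = (a + q)/(a + q) = 1)
v(P, t) = -5 + t² (v(P, t) = -5 + t*t = -5 + t²)
F(I, J) = 29/2 (F(I, J) = -29*(-5 + 1²)/8 = -29*(-5 + 1)/8 = -29*(-4)/8 = -⅛*(-116) = 29/2)
-30553 - F(s(13, -8), 188) = -30553 - 1*29/2 = -30553 - 29/2 = -61135/2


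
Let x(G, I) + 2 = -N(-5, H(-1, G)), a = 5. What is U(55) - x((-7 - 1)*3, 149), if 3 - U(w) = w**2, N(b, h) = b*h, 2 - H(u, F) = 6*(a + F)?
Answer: -3600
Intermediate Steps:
H(u, F) = -28 - 6*F (H(u, F) = 2 - 6*(5 + F) = 2 - (30 + 6*F) = 2 + (-30 - 6*F) = -28 - 6*F)
x(G, I) = -142 - 30*G (x(G, I) = -2 - (-5)*(-28 - 6*G) = -2 - (140 + 30*G) = -2 + (-140 - 30*G) = -142 - 30*G)
U(w) = 3 - w**2
U(55) - x((-7 - 1)*3, 149) = (3 - 1*55**2) - (-142 - 30*(-7 - 1)*3) = (3 - 1*3025) - (-142 - (-240)*3) = (3 - 3025) - (-142 - 30*(-24)) = -3022 - (-142 + 720) = -3022 - 1*578 = -3022 - 578 = -3600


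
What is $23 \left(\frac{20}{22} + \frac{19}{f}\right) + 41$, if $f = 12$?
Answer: $\frac{12979}{132} \approx 98.326$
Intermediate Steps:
$23 \left(\frac{20}{22} + \frac{19}{f}\right) + 41 = 23 \left(\frac{20}{22} + \frac{19}{12}\right) + 41 = 23 \left(20 \cdot \frac{1}{22} + 19 \cdot \frac{1}{12}\right) + 41 = 23 \left(\frac{10}{11} + \frac{19}{12}\right) + 41 = 23 \cdot \frac{329}{132} + 41 = \frac{7567}{132} + 41 = \frac{12979}{132}$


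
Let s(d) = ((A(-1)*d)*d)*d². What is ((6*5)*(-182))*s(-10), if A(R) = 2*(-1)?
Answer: 109200000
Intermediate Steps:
A(R) = -2
s(d) = -2*d⁴ (s(d) = ((-2*d)*d)*d² = (-2*d²)*d² = -2*d⁴)
((6*5)*(-182))*s(-10) = ((6*5)*(-182))*(-2*(-10)⁴) = (30*(-182))*(-2*10000) = -5460*(-20000) = 109200000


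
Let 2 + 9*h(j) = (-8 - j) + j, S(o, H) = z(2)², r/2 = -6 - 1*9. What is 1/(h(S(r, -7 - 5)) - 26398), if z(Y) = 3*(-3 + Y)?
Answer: -9/237592 ≈ -3.7880e-5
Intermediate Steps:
z(Y) = -9 + 3*Y
r = -30 (r = 2*(-6 - 1*9) = 2*(-6 - 9) = 2*(-15) = -30)
S(o, H) = 9 (S(o, H) = (-9 + 3*2)² = (-9 + 6)² = (-3)² = 9)
h(j) = -10/9 (h(j) = -2/9 + ((-8 - j) + j)/9 = -2/9 + (⅑)*(-8) = -2/9 - 8/9 = -10/9)
1/(h(S(r, -7 - 5)) - 26398) = 1/(-10/9 - 26398) = 1/(-237592/9) = -9/237592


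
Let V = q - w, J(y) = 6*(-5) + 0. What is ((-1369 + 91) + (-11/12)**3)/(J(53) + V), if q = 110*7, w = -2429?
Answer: -2209715/5476032 ≈ -0.40352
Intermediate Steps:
J(y) = -30 (J(y) = -30 + 0 = -30)
q = 770
V = 3199 (V = 770 - 1*(-2429) = 770 + 2429 = 3199)
((-1369 + 91) + (-11/12)**3)/(J(53) + V) = ((-1369 + 91) + (-11/12)**3)/(-30 + 3199) = (-1278 + (-11*1/12)**3)/3169 = (-1278 + (-11/12)**3)*(1/3169) = (-1278 - 1331/1728)*(1/3169) = -2209715/1728*1/3169 = -2209715/5476032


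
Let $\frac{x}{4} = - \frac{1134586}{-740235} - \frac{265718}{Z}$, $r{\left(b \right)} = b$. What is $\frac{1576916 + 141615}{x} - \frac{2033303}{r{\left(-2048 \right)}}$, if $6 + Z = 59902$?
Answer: $- \frac{19374964872173121049}{131826279090176} \approx -1.4697 \cdot 10^{5}$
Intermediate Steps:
$Z = 59896$ ($Z = -6 + 59902 = 59896$)
$x = - \frac{64368300337}{5542139445}$ ($x = 4 \left(- \frac{1134586}{-740235} - \frac{265718}{59896}\right) = 4 \left(\left(-1134586\right) \left(- \frac{1}{740235}\right) - \frac{132859}{29948}\right) = 4 \left(\frac{1134586}{740235} - \frac{132859}{29948}\right) = 4 \left(- \frac{64368300337}{22168557780}\right) = - \frac{64368300337}{5542139445} \approx -11.614$)
$\frac{1576916 + 141615}{x} - \frac{2033303}{r{\left(-2048 \right)}} = \frac{1576916 + 141615}{- \frac{64368300337}{5542139445}} - \frac{2033303}{-2048} = 1718531 \left(- \frac{5542139445}{64368300337}\right) - - \frac{2033303}{2048} = - \frac{9524338442555295}{64368300337} + \frac{2033303}{2048} = - \frac{19374964872173121049}{131826279090176}$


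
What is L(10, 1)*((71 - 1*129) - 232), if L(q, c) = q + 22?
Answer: -9280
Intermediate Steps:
L(q, c) = 22 + q
L(10, 1)*((71 - 1*129) - 232) = (22 + 10)*((71 - 1*129) - 232) = 32*((71 - 129) - 232) = 32*(-58 - 232) = 32*(-290) = -9280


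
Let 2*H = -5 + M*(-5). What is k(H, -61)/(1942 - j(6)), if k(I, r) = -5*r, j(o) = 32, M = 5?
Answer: 61/382 ≈ 0.15969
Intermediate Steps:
H = -15 (H = (-5 + 5*(-5))/2 = (-5 - 25)/2 = (½)*(-30) = -15)
k(H, -61)/(1942 - j(6)) = (-5*(-61))/(1942 - 1*32) = 305/(1942 - 32) = 305/1910 = 305*(1/1910) = 61/382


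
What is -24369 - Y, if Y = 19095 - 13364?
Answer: -30100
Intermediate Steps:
Y = 5731
-24369 - Y = -24369 - 1*5731 = -24369 - 5731 = -30100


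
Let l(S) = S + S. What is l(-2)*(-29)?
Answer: 116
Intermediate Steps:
l(S) = 2*S
l(-2)*(-29) = (2*(-2))*(-29) = -4*(-29) = 116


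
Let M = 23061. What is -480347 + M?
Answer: -457286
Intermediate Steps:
-480347 + M = -480347 + 23061 = -457286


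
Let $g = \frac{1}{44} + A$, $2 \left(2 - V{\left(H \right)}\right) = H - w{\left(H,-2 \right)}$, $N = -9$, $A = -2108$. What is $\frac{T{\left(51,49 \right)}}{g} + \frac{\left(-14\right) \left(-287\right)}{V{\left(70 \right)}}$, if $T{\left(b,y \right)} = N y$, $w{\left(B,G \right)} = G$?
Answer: $- \frac{62002297}{525589} \approx -117.97$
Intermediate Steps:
$V{\left(H \right)} = 1 - \frac{H}{2}$ ($V{\left(H \right)} = 2 - \frac{H - -2}{2} = 2 - \frac{H + 2}{2} = 2 - \frac{2 + H}{2} = 2 - \left(1 + \frac{H}{2}\right) = 1 - \frac{H}{2}$)
$T{\left(b,y \right)} = - 9 y$
$g = - \frac{92751}{44}$ ($g = \frac{1}{44} - 2108 = - \frac{92751}{44} \approx -2108.0$)
$\frac{T{\left(51,49 \right)}}{g} + \frac{\left(-14\right) \left(-287\right)}{V{\left(70 \right)}} = \frac{\left(-9\right) 49}{- \frac{92751}{44}} + \frac{\left(-14\right) \left(-287\right)}{1 - 35} = \left(-441\right) \left(- \frac{44}{92751}\right) + \frac{4018}{1 - 35} = \frac{6468}{30917} + \frac{4018}{-34} = \frac{6468}{30917} + 4018 \left(- \frac{1}{34}\right) = \frac{6468}{30917} - \frac{2009}{17} = - \frac{62002297}{525589}$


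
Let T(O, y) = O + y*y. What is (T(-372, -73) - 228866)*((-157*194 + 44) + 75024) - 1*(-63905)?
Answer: -9988516585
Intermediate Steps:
T(O, y) = O + y**2
(T(-372, -73) - 228866)*((-157*194 + 44) + 75024) - 1*(-63905) = ((-372 + (-73)**2) - 228866)*((-157*194 + 44) + 75024) - 1*(-63905) = ((-372 + 5329) - 228866)*((-30458 + 44) + 75024) + 63905 = (4957 - 228866)*(-30414 + 75024) + 63905 = -223909*44610 + 63905 = -9988580490 + 63905 = -9988516585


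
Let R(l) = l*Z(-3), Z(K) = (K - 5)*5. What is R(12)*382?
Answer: -183360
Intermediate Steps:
Z(K) = -25 + 5*K (Z(K) = (-5 + K)*5 = -25 + 5*K)
R(l) = -40*l (R(l) = l*(-25 + 5*(-3)) = l*(-25 - 15) = l*(-40) = -40*l)
R(12)*382 = -40*12*382 = -480*382 = -183360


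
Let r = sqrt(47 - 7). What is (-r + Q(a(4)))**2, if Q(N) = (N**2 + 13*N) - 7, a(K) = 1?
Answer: 89 - 28*sqrt(10) ≈ 0.45623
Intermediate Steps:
r = 2*sqrt(10) (r = sqrt(40) = 2*sqrt(10) ≈ 6.3246)
Q(N) = -7 + N**2 + 13*N
(-r + Q(a(4)))**2 = (-2*sqrt(10) + (-7 + 1**2 + 13*1))**2 = (-2*sqrt(10) + (-7 + 1 + 13))**2 = (-2*sqrt(10) + 7)**2 = (7 - 2*sqrt(10))**2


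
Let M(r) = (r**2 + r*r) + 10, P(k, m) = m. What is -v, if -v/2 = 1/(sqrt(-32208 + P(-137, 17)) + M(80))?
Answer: 25620/164128291 - 2*I*sqrt(32191)/164128291 ≈ 0.0001561 - 2.1863e-6*I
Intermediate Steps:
M(r) = 10 + 2*r**2 (M(r) = (r**2 + r**2) + 10 = 2*r**2 + 10 = 10 + 2*r**2)
v = -2/(12810 + I*sqrt(32191)) (v = -2/(sqrt(-32208 + 17) + (10 + 2*80**2)) = -2/(sqrt(-32191) + (10 + 2*6400)) = -2/(I*sqrt(32191) + (10 + 12800)) = -2/(I*sqrt(32191) + 12810) = -2/(12810 + I*sqrt(32191)) ≈ -0.0001561 + 2.1863e-6*I)
-v = -(-25620/164128291 + 2*I*sqrt(32191)/164128291) = 25620/164128291 - 2*I*sqrt(32191)/164128291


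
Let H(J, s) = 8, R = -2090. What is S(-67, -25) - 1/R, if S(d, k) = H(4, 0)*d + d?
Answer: -1260269/2090 ≈ -603.00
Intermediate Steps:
S(d, k) = 9*d (S(d, k) = 8*d + d = 9*d)
S(-67, -25) - 1/R = 9*(-67) - 1/(-2090) = -603 - 1*(-1/2090) = -603 + 1/2090 = -1260269/2090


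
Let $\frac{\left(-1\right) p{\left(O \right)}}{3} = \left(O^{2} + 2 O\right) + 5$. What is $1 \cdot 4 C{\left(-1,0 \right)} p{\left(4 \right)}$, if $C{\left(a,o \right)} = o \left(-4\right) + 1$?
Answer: $-348$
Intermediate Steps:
$C{\left(a,o \right)} = 1 - 4 o$ ($C{\left(a,o \right)} = - 4 o + 1 = 1 - 4 o$)
$p{\left(O \right)} = -15 - 6 O - 3 O^{2}$ ($p{\left(O \right)} = - 3 \left(\left(O^{2} + 2 O\right) + 5\right) = - 3 \left(5 + O^{2} + 2 O\right) = -15 - 6 O - 3 O^{2}$)
$1 \cdot 4 C{\left(-1,0 \right)} p{\left(4 \right)} = 1 \cdot 4 \left(1 - 0\right) \left(-15 - 24 - 3 \cdot 4^{2}\right) = 4 \left(1 + 0\right) \left(-15 - 24 - 48\right) = 4 \cdot 1 \left(-15 - 24 - 48\right) = 4 \left(-87\right) = -348$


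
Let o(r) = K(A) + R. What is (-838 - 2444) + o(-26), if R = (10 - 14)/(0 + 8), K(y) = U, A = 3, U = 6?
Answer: -6553/2 ≈ -3276.5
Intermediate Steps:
K(y) = 6
R = -1/2 (R = -4/8 = -4*1/8 = -1/2 ≈ -0.50000)
o(r) = 11/2 (o(r) = 6 - 1/2 = 11/2)
(-838 - 2444) + o(-26) = (-838 - 2444) + 11/2 = -3282 + 11/2 = -6553/2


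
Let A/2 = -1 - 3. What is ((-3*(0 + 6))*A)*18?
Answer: 2592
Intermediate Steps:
A = -8 (A = 2*(-1 - 3) = 2*(-4) = -8)
((-3*(0 + 6))*A)*18 = (-3*(0 + 6)*(-8))*18 = (-3*6*(-8))*18 = -18*(-8)*18 = 144*18 = 2592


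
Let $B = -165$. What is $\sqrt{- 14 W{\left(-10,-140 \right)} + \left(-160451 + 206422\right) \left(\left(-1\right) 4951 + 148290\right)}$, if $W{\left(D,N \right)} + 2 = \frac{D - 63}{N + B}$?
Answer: $\frac{\sqrt{612982394939215}}{305} \approx 81175.0$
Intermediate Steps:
$W{\left(D,N \right)} = -2 + \frac{-63 + D}{-165 + N}$ ($W{\left(D,N \right)} = -2 + \frac{D - 63}{N - 165} = -2 + \frac{-63 + D}{-165 + N}$)
$\sqrt{- 14 W{\left(-10,-140 \right)} + \left(-160451 + 206422\right) \left(\left(-1\right) 4951 + 148290\right)} = \sqrt{- 14 \frac{267 - 10 - -280}{-165 - 140} + \left(-160451 + 206422\right) \left(\left(-1\right) 4951 + 148290\right)} = \sqrt{- 14 \frac{267 - 10 + 280}{-305} + 45971 \left(-4951 + 148290\right)} = \sqrt{- 14 \left(\left(- \frac{1}{305}\right) 537\right) + 45971 \cdot 143339} = \sqrt{\left(-14\right) \left(- \frac{537}{305}\right) + 6589437169} = \sqrt{\frac{7518}{305} + 6589437169} = \sqrt{\frac{2009778344063}{305}} = \frac{\sqrt{612982394939215}}{305}$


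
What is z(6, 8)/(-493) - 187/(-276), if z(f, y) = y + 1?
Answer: 89707/136068 ≈ 0.65928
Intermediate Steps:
z(f, y) = 1 + y
z(6, 8)/(-493) - 187/(-276) = (1 + 8)/(-493) - 187/(-276) = 9*(-1/493) - 187*(-1/276) = -9/493 + 187/276 = 89707/136068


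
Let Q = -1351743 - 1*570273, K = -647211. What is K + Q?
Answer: -2569227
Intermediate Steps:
Q = -1922016 (Q = -1351743 - 570273 = -1922016)
K + Q = -647211 - 1922016 = -2569227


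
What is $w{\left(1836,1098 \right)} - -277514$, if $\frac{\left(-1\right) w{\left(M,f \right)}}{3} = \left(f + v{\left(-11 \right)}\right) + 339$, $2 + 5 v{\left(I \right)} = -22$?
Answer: $\frac{1366087}{5} \approx 2.7322 \cdot 10^{5}$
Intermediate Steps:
$v{\left(I \right)} = - \frac{24}{5}$ ($v{\left(I \right)} = - \frac{2}{5} + \frac{1}{5} \left(-22\right) = - \frac{2}{5} - \frac{22}{5} = - \frac{24}{5}$)
$w{\left(M,f \right)} = - \frac{5013}{5} - 3 f$ ($w{\left(M,f \right)} = - 3 \left(\left(f - \frac{24}{5}\right) + 339\right) = - 3 \left(\left(- \frac{24}{5} + f\right) + 339\right) = - 3 \left(\frac{1671}{5} + f\right) = - \frac{5013}{5} - 3 f$)
$w{\left(1836,1098 \right)} - -277514 = \left(- \frac{5013}{5} - 3294\right) - -277514 = \left(- \frac{5013}{5} - 3294\right) + 277514 = - \frac{21483}{5} + 277514 = \frac{1366087}{5}$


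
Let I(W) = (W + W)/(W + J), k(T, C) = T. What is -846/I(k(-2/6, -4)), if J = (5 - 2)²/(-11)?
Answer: -16074/11 ≈ -1461.3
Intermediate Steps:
J = -9/11 (J = 3²*(-1/11) = 9*(-1/11) = -9/11 ≈ -0.81818)
I(W) = 2*W/(-9/11 + W) (I(W) = (W + W)/(W - 9/11) = (2*W)/(-9/11 + W) = 2*W/(-9/11 + W))
-846/I(k(-2/6, -4)) = -846/(22*(-2/6)/(-9 + 11*(-2/6))) = -846/(22*(-2*⅙)/(-9 + 11*(-2*⅙))) = -846/(22*(-⅓)/(-9 + 11*(-⅓))) = -846/(22*(-⅓)/(-9 - 11/3)) = -846/(22*(-⅓)/(-38/3)) = -846/(22*(-⅓)*(-3/38)) = -846/11/19 = -846*19/11 = -16074/11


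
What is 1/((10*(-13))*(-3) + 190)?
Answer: 1/580 ≈ 0.0017241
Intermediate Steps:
1/((10*(-13))*(-3) + 190) = 1/(-130*(-3) + 190) = 1/(390 + 190) = 1/580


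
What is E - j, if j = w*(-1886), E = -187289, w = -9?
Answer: -204263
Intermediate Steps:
j = 16974 (j = -9*(-1886) = 16974)
E - j = -187289 - 1*16974 = -187289 - 16974 = -204263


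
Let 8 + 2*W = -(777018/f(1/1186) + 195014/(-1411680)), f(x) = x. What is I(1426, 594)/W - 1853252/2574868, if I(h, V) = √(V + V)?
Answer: -463313/643717 - 8470080*√33/650462162301533 ≈ -0.71975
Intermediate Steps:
W = -650462162301533/1411680 (W = -4 + (-(777018/(1/1186) + 195014/(-1411680)))/2 = -4 + (-(777018/(1/1186) + 195014*(-1/1411680)))/2 = -4 + (-(777018*1186 - 97507/705840))/2 = -4 + (-(921543348 - 97507/705840))/2 = -4 + (-1*650462156654813/705840)/2 = -4 + (½)*(-650462156654813/705840) = -4 - 650462156654813/1411680 = -650462162301533/1411680 ≈ -4.6077e+8)
I(h, V) = √2*√V (I(h, V) = √(2*V) = √2*√V)
I(1426, 594)/W - 1853252/2574868 = (√2*√594)/(-650462162301533/1411680) - 1853252/2574868 = (√2*(3*√66))*(-1411680/650462162301533) - 1853252*1/2574868 = (6*√33)*(-1411680/650462162301533) - 463313/643717 = -8470080*√33/650462162301533 - 463313/643717 = -463313/643717 - 8470080*√33/650462162301533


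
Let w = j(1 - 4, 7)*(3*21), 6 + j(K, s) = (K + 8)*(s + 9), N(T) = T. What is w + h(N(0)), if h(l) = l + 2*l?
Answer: 4662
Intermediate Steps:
j(K, s) = -6 + (8 + K)*(9 + s) (j(K, s) = -6 + (K + 8)*(s + 9) = -6 + (8 + K)*(9 + s))
h(l) = 3*l
w = 4662 (w = (66 + 8*7 + 9*(1 - 4) + (1 - 4)*7)*(3*21) = (66 + 56 + 9*(-3) - 3*7)*63 = (66 + 56 - 27 - 21)*63 = 74*63 = 4662)
w + h(N(0)) = 4662 + 3*0 = 4662 + 0 = 4662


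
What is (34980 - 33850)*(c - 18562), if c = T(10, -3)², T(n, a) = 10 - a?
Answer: -20784090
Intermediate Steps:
c = 169 (c = (10 - 1*(-3))² = (10 + 3)² = 13² = 169)
(34980 - 33850)*(c - 18562) = (34980 - 33850)*(169 - 18562) = 1130*(-18393) = -20784090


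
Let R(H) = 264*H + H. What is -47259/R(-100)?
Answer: 47259/26500 ≈ 1.7834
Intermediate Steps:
R(H) = 265*H
-47259/R(-100) = -47259/(265*(-100)) = -47259/(-26500) = -47259*(-1/26500) = 47259/26500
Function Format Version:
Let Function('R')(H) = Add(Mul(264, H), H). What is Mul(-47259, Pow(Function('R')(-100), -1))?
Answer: Rational(47259, 26500) ≈ 1.7834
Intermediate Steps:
Function('R')(H) = Mul(265, H)
Mul(-47259, Pow(Function('R')(-100), -1)) = Mul(-47259, Pow(Mul(265, -100), -1)) = Mul(-47259, Pow(-26500, -1)) = Mul(-47259, Rational(-1, 26500)) = Rational(47259, 26500)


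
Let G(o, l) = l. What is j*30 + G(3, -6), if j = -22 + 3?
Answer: -576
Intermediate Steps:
j = -19
j*30 + G(3, -6) = -19*30 - 6 = -570 - 6 = -576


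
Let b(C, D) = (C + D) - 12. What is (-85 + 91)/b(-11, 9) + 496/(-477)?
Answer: -4903/3339 ≈ -1.4684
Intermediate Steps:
b(C, D) = -12 + C + D
(-85 + 91)/b(-11, 9) + 496/(-477) = (-85 + 91)/(-12 - 11 + 9) + 496/(-477) = 6/(-14) + 496*(-1/477) = 6*(-1/14) - 496/477 = -3/7 - 496/477 = -4903/3339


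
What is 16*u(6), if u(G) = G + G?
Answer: 192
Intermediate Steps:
u(G) = 2*G
16*u(6) = 16*(2*6) = 16*12 = 192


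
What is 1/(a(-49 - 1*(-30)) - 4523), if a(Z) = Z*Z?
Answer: -1/4162 ≈ -0.00024027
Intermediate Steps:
a(Z) = Z²
1/(a(-49 - 1*(-30)) - 4523) = 1/((-49 - 1*(-30))² - 4523) = 1/((-49 + 30)² - 4523) = 1/((-19)² - 4523) = 1/(361 - 4523) = 1/(-4162) = -1/4162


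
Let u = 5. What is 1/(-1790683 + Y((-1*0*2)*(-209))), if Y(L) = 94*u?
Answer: -1/1790213 ≈ -5.5859e-7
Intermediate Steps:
Y(L) = 470 (Y(L) = 94*5 = 470)
1/(-1790683 + Y((-1*0*2)*(-209))) = 1/(-1790683 + 470) = 1/(-1790213) = -1/1790213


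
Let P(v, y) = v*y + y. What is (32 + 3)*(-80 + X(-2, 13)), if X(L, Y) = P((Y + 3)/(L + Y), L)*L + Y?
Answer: -22015/11 ≈ -2001.4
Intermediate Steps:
P(v, y) = y + v*y
X(L, Y) = Y + L**2*(1 + (3 + Y)/(L + Y)) (X(L, Y) = (L*(1 + (Y + 3)/(L + Y)))*L + Y = (L*(1 + (3 + Y)/(L + Y)))*L + Y = L**2*(1 + (3 + Y)/(L + Y)) + Y = Y + L**2*(1 + (3 + Y)/(L + Y)))
(32 + 3)*(-80 + X(-2, 13)) = (32 + 3)*(-80 + (13*(-2 + 13) + (-2)**2*(3 - 2 + 2*13))/(-2 + 13)) = 35*(-80 + (13*11 + 4*(3 - 2 + 26))/11) = 35*(-80 + (143 + 4*27)/11) = 35*(-80 + (143 + 108)/11) = 35*(-80 + (1/11)*251) = 35*(-80 + 251/11) = 35*(-629/11) = -22015/11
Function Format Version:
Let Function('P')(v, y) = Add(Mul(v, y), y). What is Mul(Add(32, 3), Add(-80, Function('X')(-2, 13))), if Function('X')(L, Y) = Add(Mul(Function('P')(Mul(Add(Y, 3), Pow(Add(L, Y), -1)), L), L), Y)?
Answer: Rational(-22015, 11) ≈ -2001.4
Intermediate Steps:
Function('P')(v, y) = Add(y, Mul(v, y))
Function('X')(L, Y) = Add(Y, Mul(Pow(L, 2), Add(1, Mul(Pow(Add(L, Y), -1), Add(3, Y))))) (Function('X')(L, Y) = Add(Mul(Mul(L, Add(1, Mul(Add(Y, 3), Pow(Add(L, Y), -1)))), L), Y) = Add(Mul(Mul(L, Add(1, Mul(Add(3, Y), Pow(Add(L, Y), -1)))), L), Y) = Add(Mul(Mul(L, Add(1, Mul(Pow(Add(L, Y), -1), Add(3, Y)))), L), Y) = Add(Mul(Pow(L, 2), Add(1, Mul(Pow(Add(L, Y), -1), Add(3, Y)))), Y) = Add(Y, Mul(Pow(L, 2), Add(1, Mul(Pow(Add(L, Y), -1), Add(3, Y))))))
Mul(Add(32, 3), Add(-80, Function('X')(-2, 13))) = Mul(Add(32, 3), Add(-80, Mul(Pow(Add(-2, 13), -1), Add(Mul(13, Add(-2, 13)), Mul(Pow(-2, 2), Add(3, -2, Mul(2, 13))))))) = Mul(35, Add(-80, Mul(Pow(11, -1), Add(Mul(13, 11), Mul(4, Add(3, -2, 26)))))) = Mul(35, Add(-80, Mul(Rational(1, 11), Add(143, Mul(4, 27))))) = Mul(35, Add(-80, Mul(Rational(1, 11), Add(143, 108)))) = Mul(35, Add(-80, Mul(Rational(1, 11), 251))) = Mul(35, Add(-80, Rational(251, 11))) = Mul(35, Rational(-629, 11)) = Rational(-22015, 11)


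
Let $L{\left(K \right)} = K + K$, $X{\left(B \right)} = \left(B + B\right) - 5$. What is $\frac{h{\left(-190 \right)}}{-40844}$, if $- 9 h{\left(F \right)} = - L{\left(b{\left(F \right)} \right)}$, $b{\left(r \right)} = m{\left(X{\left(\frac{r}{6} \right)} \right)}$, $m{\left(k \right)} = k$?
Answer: $\frac{205}{551394} \approx 0.00037178$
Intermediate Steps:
$X{\left(B \right)} = -5 + 2 B$ ($X{\left(B \right)} = 2 B - 5 = -5 + 2 B$)
$b{\left(r \right)} = -5 + \frac{r}{3}$ ($b{\left(r \right)} = -5 + 2 \frac{r}{6} = -5 + \frac{r}{3}$)
$L{\left(K \right)} = 2 K$
$h{\left(F \right)} = - \frac{10}{9} + \frac{2 F}{27}$ ($h{\left(F \right)} = - \frac{\left(-1\right) 2 \left(-5 + \frac{F}{3}\right)}{9} = - \frac{\left(-1\right) \left(-10 + \frac{2 F}{3}\right)}{9} = - \frac{10 - \frac{2 F}{3}}{9} = - \frac{10}{9} + \frac{2 F}{27}$)
$\frac{h{\left(-190 \right)}}{-40844} = \frac{- \frac{10}{9} + \frac{2}{27} \left(-190\right)}{-40844} = \left(- \frac{10}{9} - \frac{380}{27}\right) \left(- \frac{1}{40844}\right) = \left(- \frac{410}{27}\right) \left(- \frac{1}{40844}\right) = \frac{205}{551394}$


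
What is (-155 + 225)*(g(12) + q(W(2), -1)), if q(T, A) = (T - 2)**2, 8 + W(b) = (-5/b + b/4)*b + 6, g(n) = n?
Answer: 5320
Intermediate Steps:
W(b) = -2 + b*(-5/b + b/4) (W(b) = -8 + ((-5/b + b/4)*b + 6) = -8 + (b*(-5/b + b/4) + 6) = -8 + (6 + b*(-5/b + b/4)) = -2 + b*(-5/b + b/4))
q(T, A) = (-2 + T)**2
(-155 + 225)*(g(12) + q(W(2), -1)) = (-155 + 225)*(12 + (-2 + (-7 + (1/4)*2**2))**2) = 70*(12 + (-2 + (-7 + (1/4)*4))**2) = 70*(12 + (-2 + (-7 + 1))**2) = 70*(12 + (-2 - 6)**2) = 70*(12 + (-8)**2) = 70*(12 + 64) = 70*76 = 5320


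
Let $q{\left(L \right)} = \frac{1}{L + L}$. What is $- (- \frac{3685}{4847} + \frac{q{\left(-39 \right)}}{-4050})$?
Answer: $\frac{1164086653}{1531167300} \approx 0.76026$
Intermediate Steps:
$q{\left(L \right)} = \frac{1}{2 L}$
$- (- \frac{3685}{4847} + \frac{q{\left(-39 \right)}}{-4050}) = - (- \frac{3685}{4847} + \frac{\frac{1}{2} \frac{1}{-39}}{-4050}) = - (\left(-3685\right) \frac{1}{4847} + \frac{1}{2} \left(- \frac{1}{39}\right) \left(- \frac{1}{4050}\right)) = - (- \frac{3685}{4847} - - \frac{1}{315900}) = - (- \frac{3685}{4847} + \frac{1}{315900}) = \left(-1\right) \left(- \frac{1164086653}{1531167300}\right) = \frac{1164086653}{1531167300}$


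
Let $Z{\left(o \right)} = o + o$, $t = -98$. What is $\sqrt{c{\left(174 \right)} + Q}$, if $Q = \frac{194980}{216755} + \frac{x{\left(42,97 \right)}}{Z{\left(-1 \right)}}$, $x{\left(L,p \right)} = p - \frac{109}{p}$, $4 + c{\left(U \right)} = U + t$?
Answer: $\frac{\sqrt{441377905730762}}{4205047} \approx 4.9961$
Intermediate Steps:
$c{\left(U \right)} = -102 + U$ ($c{\left(U \right)} = -4 + \left(U - 98\right) = -4 + \left(-98 + U\right) = -102 + U$)
$Z{\left(o \right)} = 2 o$
$Q = - \frac{197799538}{4205047}$ ($Q = \frac{194980}{216755} + \frac{97 - \frac{109}{97}}{2 \left(-1\right)} = 194980 \cdot \frac{1}{216755} + \frac{97 - \frac{109}{97}}{-2} = \frac{38996}{43351} + \left(97 - \frac{109}{97}\right) \left(- \frac{1}{2}\right) = \frac{38996}{43351} + \frac{9300}{97} \left(- \frac{1}{2}\right) = \frac{38996}{43351} - \frac{4650}{97} = - \frac{197799538}{4205047} \approx -47.039$)
$\sqrt{c{\left(174 \right)} + Q} = \sqrt{\left(-102 + 174\right) - \frac{197799538}{4205047}} = \sqrt{72 - \frac{197799538}{4205047}} = \sqrt{\frac{104963846}{4205047}} = \frac{\sqrt{441377905730762}}{4205047}$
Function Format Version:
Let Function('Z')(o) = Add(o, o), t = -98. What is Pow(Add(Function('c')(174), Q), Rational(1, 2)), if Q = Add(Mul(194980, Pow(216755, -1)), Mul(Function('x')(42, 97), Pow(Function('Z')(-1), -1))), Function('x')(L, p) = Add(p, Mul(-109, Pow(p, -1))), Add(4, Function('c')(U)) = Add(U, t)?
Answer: Mul(Rational(1, 4205047), Pow(441377905730762, Rational(1, 2))) ≈ 4.9961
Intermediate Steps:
Function('c')(U) = Add(-102, U) (Function('c')(U) = Add(-4, Add(U, -98)) = Add(-4, Add(-98, U)) = Add(-102, U))
Function('Z')(o) = Mul(2, o)
Q = Rational(-197799538, 4205047) (Q = Add(Mul(194980, Pow(216755, -1)), Mul(Add(97, Mul(-109, Pow(97, -1))), Pow(Mul(2, -1), -1))) = Add(Mul(194980, Rational(1, 216755)), Mul(Add(97, Mul(-109, Rational(1, 97))), Pow(-2, -1))) = Add(Rational(38996, 43351), Mul(Add(97, Rational(-109, 97)), Rational(-1, 2))) = Add(Rational(38996, 43351), Mul(Rational(9300, 97), Rational(-1, 2))) = Add(Rational(38996, 43351), Rational(-4650, 97)) = Rational(-197799538, 4205047) ≈ -47.039)
Pow(Add(Function('c')(174), Q), Rational(1, 2)) = Pow(Add(Add(-102, 174), Rational(-197799538, 4205047)), Rational(1, 2)) = Pow(Add(72, Rational(-197799538, 4205047)), Rational(1, 2)) = Pow(Rational(104963846, 4205047), Rational(1, 2)) = Mul(Rational(1, 4205047), Pow(441377905730762, Rational(1, 2)))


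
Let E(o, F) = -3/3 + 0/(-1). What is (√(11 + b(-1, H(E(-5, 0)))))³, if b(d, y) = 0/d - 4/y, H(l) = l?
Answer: 15*√15 ≈ 58.095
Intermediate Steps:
E(o, F) = -1 (E(o, F) = -3*⅓ + 0*(-1) = -1 + 0 = -1)
b(d, y) = -4/y (b(d, y) = 0 - 4/y = -4/y)
(√(11 + b(-1, H(E(-5, 0)))))³ = (√(11 - 4/(-1)))³ = (√(11 - 4*(-1)))³ = (√(11 + 4))³ = (√15)³ = 15*√15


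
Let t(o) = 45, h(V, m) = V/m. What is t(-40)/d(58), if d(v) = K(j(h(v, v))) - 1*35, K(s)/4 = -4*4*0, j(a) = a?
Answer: -9/7 ≈ -1.2857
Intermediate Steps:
K(s) = 0 (K(s) = 4*(-4*4*0) = 4*(-16*0) = 4*0 = 0)
d(v) = -35 (d(v) = 0 - 1*35 = 0 - 35 = -35)
t(-40)/d(58) = 45/(-35) = 45*(-1/35) = -9/7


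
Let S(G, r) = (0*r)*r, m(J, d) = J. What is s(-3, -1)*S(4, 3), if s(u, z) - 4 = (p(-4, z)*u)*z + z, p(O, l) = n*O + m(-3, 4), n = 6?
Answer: 0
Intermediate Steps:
p(O, l) = -3 + 6*O (p(O, l) = 6*O - 3 = -3 + 6*O)
s(u, z) = 4 + z - 27*u*z (s(u, z) = 4 + (((-3 + 6*(-4))*u)*z + z) = 4 + (((-3 - 24)*u)*z + z) = 4 + ((-27*u)*z + z) = 4 + (-27*u*z + z) = 4 + (z - 27*u*z) = 4 + z - 27*u*z)
S(G, r) = 0 (S(G, r) = 0*r = 0)
s(-3, -1)*S(4, 3) = (4 - 1 - 27*(-3)*(-1))*0 = (4 - 1 - 81)*0 = -78*0 = 0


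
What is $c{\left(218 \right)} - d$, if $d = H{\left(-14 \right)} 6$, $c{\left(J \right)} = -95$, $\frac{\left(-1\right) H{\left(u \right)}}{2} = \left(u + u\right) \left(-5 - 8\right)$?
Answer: $4273$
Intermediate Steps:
$H{\left(u \right)} = 52 u$ ($H{\left(u \right)} = - 2 \left(u + u\right) \left(-5 - 8\right) = - 2 \cdot 2 u \left(-13\right) = - 2 \left(- 26 u\right) = 52 u$)
$d = -4368$ ($d = 52 \left(-14\right) 6 = \left(-728\right) 6 = -4368$)
$c{\left(218 \right)} - d = -95 - -4368 = -95 + 4368 = 4273$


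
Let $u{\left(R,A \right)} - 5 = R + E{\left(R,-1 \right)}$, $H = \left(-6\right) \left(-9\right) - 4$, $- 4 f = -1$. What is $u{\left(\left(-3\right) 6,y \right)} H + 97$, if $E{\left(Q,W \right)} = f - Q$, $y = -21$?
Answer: $\frac{719}{2} \approx 359.5$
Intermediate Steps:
$f = \frac{1}{4}$ ($f = \left(- \frac{1}{4}\right) \left(-1\right) = \frac{1}{4} \approx 0.25$)
$E{\left(Q,W \right)} = \frac{1}{4} - Q$
$H = 50$ ($H = 54 - 4 = 50$)
$u{\left(R,A \right)} = \frac{21}{4}$ ($u{\left(R,A \right)} = 5 + \left(R - \left(- \frac{1}{4} + R\right)\right) = 5 + \frac{1}{4} = \frac{21}{4}$)
$u{\left(\left(-3\right) 6,y \right)} H + 97 = \frac{21}{4} \cdot 50 + 97 = \frac{525}{2} + 97 = \frac{719}{2}$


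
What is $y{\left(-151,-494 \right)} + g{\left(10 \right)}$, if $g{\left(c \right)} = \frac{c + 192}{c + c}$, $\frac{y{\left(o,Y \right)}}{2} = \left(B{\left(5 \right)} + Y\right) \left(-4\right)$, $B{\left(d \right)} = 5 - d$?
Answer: $\frac{39621}{10} \approx 3962.1$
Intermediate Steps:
$y{\left(o,Y \right)} = - 8 Y$ ($y{\left(o,Y \right)} = 2 \left(\left(5 - 5\right) + Y\right) \left(-4\right) = 2 \left(0 + Y\right) \left(-4\right) = 2 Y \left(-4\right) = 2 \left(- 4 Y\right) = - 8 Y$)
$g{\left(c \right)} = \frac{192 + c}{2 c}$
$y{\left(-151,-494 \right)} + g{\left(10 \right)} = \left(-8\right) \left(-494\right) + \frac{192 + 10}{2 \cdot 10} = 3952 + \frac{1}{2} \cdot \frac{1}{10} \cdot 202 = 3952 + \frac{101}{10} = \frac{39621}{10}$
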